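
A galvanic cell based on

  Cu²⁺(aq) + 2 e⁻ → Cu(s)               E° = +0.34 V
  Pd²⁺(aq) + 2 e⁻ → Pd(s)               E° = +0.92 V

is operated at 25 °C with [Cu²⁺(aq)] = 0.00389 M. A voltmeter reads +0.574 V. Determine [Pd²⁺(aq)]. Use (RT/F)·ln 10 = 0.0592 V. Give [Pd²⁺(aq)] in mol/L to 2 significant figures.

0.0024 M

Pd²⁺/Pd is the cathode (higher E°); E°cell = +0.92 − (+0.34) = +0.58 V with n = 2.
From the Nernst equation, log Q = n(E° − E)/0.0592 = 2·(+0.58 − (+0.574))/0.0592 = 0.203.
Balancing electrons gives Pd²⁺(aq) + Cu(s) → Pd(s) + Cu²⁺(aq); thus Q = [Cu²⁺(aq)] / [Pd²⁺(aq)].
Substituting the known concentrations and solving, log [Pd²⁺(aq)] = −2.613 and [Pd²⁺(aq)] = 0.0024 M.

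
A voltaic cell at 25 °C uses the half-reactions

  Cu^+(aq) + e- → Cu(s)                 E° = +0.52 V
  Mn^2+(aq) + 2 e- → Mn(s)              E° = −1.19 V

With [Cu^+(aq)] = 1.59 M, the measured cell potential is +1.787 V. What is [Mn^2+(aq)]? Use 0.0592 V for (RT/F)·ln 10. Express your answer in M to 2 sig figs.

The Cu⁺/Cu couple has the larger reduction potential, so it is the cathode: E°cell = +0.52 − (−1.19) = +1.71 V and n = 2.
Rearranging E = E° − (0.0592/n)·log Q gives log Q = 2(+1.71 − (+1.787))/0.0592 = −2.601.
Balancing electrons gives 2 Cu^+(aq) + Mn(s) → 2 Cu(s) + Mn^2+(aq); thus Q = [Mn^2+(aq)] / [Cu^+(aq)]^2.
Substituting the known concentrations and solving, log [Mn^2+(aq)] = −2.198 and [Mn^2+(aq)] = 0.0063 M.

0.0063 M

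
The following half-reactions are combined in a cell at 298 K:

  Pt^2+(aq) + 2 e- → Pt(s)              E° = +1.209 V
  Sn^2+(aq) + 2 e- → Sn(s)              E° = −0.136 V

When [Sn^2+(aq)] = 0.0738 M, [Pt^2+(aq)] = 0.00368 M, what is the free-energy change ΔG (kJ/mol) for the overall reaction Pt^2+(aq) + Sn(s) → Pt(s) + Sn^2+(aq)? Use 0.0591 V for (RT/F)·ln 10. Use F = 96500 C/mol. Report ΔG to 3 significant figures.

The standard cell potential is +1.209 − (−0.136) = +1.345 V, with n = 2 electrons in the balanced equation.
Here Q = [Sn^2+(aq)] / [Pt^2+(aq)] = 20.1 (log Q = 1.302), giving E = +1.345 − (0.0591/2)·(1.302) = +1.3065 V.
Finally ΔG = −nFE = −(2)(96500 C/mol)(+1.3065 V) = −252 kJ/mol.

−252 kJ/mol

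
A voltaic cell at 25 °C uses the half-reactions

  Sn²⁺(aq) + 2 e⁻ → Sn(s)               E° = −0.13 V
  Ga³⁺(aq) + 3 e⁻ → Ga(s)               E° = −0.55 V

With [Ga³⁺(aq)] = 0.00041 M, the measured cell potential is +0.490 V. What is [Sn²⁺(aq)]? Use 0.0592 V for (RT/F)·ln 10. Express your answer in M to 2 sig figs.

Sn²⁺/Sn is the cathode (higher E°); E°cell = −0.13 − (−0.55) = +0.42 V with n = 6.
Since E = E° − (0.0592/n)·log Q, log Q = n(E° − E)/0.0592 = −7.095.
Balancing electrons gives 3 Sn²⁺(aq) + 2 Ga(s) → 3 Sn(s) + 2 Ga³⁺(aq); thus Q = [Ga³⁺(aq)]^2 / [Sn²⁺(aq)]^3.
Substituting the known concentrations and solving, log [Sn²⁺(aq)] = 0.107 and [Sn²⁺(aq)] = 1.3 M.

1.3 M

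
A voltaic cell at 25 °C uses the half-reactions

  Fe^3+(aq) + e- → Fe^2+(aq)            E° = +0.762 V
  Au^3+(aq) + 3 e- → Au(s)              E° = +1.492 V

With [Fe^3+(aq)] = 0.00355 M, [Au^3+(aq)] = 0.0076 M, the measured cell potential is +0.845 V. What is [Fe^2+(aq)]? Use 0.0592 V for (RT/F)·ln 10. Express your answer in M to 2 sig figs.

Au³⁺/Au is the cathode (higher E°); E°cell = +1.492 − (+0.762) = +0.730 V with n = 3.
Since E = E° − (0.0592/n)·log Q, log Q = n(E° − E)/0.0592 = −5.828.
Balancing electrons gives Au^3+(aq) + 3 Fe^2+(aq) → Au(s) + 3 Fe^3+(aq); thus Q = [Fe^3+(aq)]^3 / ([Au^3+(aq)]·[Fe^2+(aq)]^3).
Solving for the unknown gives log [Fe^2+(aq)] = 0.199, so [Fe^2+(aq)] ≈ 1.6 M.

1.6 M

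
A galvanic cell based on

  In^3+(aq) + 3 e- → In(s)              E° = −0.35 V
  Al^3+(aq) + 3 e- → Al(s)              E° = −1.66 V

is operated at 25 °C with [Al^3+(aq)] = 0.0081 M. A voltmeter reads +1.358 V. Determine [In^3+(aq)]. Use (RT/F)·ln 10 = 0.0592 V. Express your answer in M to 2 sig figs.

2.2 M

In³⁺/In is the cathode (higher E°); E°cell = −0.35 − (−1.66) = +1.31 V with n = 3.
Since E = E° − (0.0592/n)·log Q, log Q = n(E° − E)/0.0592 = −2.432.
Balancing electrons gives In^3+(aq) + Al(s) → In(s) + Al^3+(aq); thus Q = [Al^3+(aq)] / [In^3+(aq)].
Solving for the unknown gives log [In^3+(aq)] = 0.340, so [In^3+(aq)] ≈ 2.2 M.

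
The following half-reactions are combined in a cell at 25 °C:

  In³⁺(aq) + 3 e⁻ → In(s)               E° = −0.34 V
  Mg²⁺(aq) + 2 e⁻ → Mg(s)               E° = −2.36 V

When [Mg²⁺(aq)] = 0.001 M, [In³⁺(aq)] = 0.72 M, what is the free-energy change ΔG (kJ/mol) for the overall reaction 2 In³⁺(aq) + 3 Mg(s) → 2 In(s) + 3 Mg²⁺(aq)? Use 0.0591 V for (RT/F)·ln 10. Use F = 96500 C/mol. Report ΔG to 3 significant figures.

E°cell = −0.34 − (−2.36) = +2.02 V; the balanced reaction transfers n = 6 electrons.
Here Q = [Mg²⁺(aq)]^3 / [In³⁺(aq)]^2 = 1.93×10^−9 (log Q = −8.715), giving E = +2.02 − (0.0591/6)·(−8.715) = +2.1058 V.
Finally ΔG = −nFE = −(6)(96500 C/mol)(+2.1058 V) = −1220 kJ/mol.

−1220 kJ/mol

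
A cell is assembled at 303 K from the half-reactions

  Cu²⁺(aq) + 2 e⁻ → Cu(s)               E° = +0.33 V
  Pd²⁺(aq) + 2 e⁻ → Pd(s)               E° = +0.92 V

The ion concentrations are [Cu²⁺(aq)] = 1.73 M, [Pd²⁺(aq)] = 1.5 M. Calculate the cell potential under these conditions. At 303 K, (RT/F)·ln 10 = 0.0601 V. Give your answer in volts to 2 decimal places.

The Pd²⁺/Pd couple has the more positive E°, so it is the cathode; Cu²⁺/Cu is the anode.
The standard potential is +0.92 − (+0.33) = +0.59 V and the balanced reaction transfers n = 2 electrons.
The balanced reaction is Pd²⁺(aq) + Cu(s) → Pd(s) + Cu²⁺(aq), so Q = [Cu²⁺(aq)] / [Pd²⁺(aq)] = 1.15 and log Q = 0.062.
E = E° − (0.0601/n)·log Q = +0.59 − (0.0601/2)(0.062) = +0.59 V.

+0.59 V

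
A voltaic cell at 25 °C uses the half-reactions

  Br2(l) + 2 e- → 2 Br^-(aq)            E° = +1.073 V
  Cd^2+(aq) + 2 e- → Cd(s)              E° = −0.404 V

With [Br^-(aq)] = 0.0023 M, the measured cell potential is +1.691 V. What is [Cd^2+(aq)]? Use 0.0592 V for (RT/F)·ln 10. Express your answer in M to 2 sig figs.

0.011 M

With Br₂/Br⁻ at the cathode and Cd²⁺/Cd at the anode, E°cell = +1.073 − (−0.404) = +1.477 V (n = 2).
From the Nernst equation, log Q = n(E° − E)/0.0592 = 2·(+1.477 − (+1.691))/0.0592 = −7.230.
The balanced reaction is Br2(l) + Cd(s) → 2 Br^-(aq) + Cd^2+(aq), so Q = [Br^-(aq)]^2·[Cd^2+(aq)].
Isolating [Cd^2+(aq)] in Q = 10^{−7.230} yields log [Cd^2+(aq)] = −1.953, i.e. 0.011 M.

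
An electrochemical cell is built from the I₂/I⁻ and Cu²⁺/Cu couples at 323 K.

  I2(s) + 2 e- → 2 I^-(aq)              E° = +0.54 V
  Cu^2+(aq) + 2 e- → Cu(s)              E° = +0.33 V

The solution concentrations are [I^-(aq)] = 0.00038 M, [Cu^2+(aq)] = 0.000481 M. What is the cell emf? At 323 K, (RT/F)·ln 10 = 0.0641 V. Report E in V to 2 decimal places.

The I₂/I⁻ couple has the more positive E°, so it is the cathode; Cu²⁺/Cu is the anode.
The standard potential is +0.54 − (+0.33) = +0.21 V and the balanced reaction transfers n = 2 electrons.
Balancing gives I2(s) + Cu(s) → 2 I^-(aq) + Cu^2+(aq); hence Q = [I^-(aq)]^2·[Cu^2+(aq)] = 6.95×10^−11 (log Q = −10.158).
E = E° − (0.0641/n)·log Q = +0.21 − (0.0641/2)(−10.158) = +0.54 V.

+0.54 V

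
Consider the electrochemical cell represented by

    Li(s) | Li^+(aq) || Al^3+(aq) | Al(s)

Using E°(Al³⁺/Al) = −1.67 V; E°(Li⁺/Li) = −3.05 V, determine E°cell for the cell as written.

+1.38 V

By convention the left-hand electrode in cell notation is the anode (oxidation) and the right-hand electrode is the cathode (reduction).
E°cell = E°(right) − E°(left) = −1.67 − (−3.05) = +1.38 V.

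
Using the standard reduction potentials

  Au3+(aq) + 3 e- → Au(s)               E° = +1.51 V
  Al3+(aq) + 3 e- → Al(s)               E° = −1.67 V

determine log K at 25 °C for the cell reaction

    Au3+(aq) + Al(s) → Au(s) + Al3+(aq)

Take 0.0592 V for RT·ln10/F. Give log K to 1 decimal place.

The Au³⁺/Au couple is reduced (cathode); E°cell = +1.51 − (−1.67) = +3.18 V with n = 3.
At equilibrium E = 0, so log K = nE°cell / 0.0592 = (3)(+3.18) / 0.0592 = 161.1.

log K = 161.1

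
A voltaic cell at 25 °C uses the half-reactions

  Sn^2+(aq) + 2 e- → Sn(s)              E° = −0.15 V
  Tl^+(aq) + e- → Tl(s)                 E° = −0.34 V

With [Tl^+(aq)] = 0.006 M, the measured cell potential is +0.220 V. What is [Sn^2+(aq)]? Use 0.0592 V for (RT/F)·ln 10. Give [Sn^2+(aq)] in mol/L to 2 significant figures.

The Sn²⁺/Sn couple has the larger reduction potential, so it is the cathode: E°cell = −0.15 − (−0.34) = +0.19 V and n = 2.
Rearranging E = E° − (0.0592/n)·log Q gives log Q = 2(+0.19 − (+0.220))/0.0592 = −1.014.
For Sn^2+(aq) + 2 Tl(s) → Sn(s) + 2 Tl^+(aq), the reaction quotient is Q = [Tl^+(aq)]^2 / [Sn^2+(aq)].
Isolating [Sn^2+(aq)] in Q = 10^{−1.014} yields log [Sn^2+(aq)] = −3.430, i.e. 0.00037 M.

0.00037 M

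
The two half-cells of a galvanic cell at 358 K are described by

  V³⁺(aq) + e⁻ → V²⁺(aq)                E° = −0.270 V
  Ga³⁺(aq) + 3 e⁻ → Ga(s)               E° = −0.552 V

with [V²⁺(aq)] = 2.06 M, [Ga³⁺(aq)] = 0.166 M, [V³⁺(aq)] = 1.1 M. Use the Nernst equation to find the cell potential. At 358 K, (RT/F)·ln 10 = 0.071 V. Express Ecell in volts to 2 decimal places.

The V³⁺/V²⁺ couple has the more positive E°, so it is the cathode; Ga³⁺/Ga is the anode.
E°cell = E°cat − E°an = −0.270 − (−0.552) = +0.282 V; n = 3.
For the overall reaction 3 V³⁺(aq) + Ga(s) → 3 V²⁺(aq) + Ga³⁺(aq), Q = ([V²⁺(aq)]^3·[Ga³⁺(aq)]) / [V³⁺(aq)]^3 = 1.09, giving log Q = 0.038.
E = E° − (0.071/n)·log Q = +0.282 − (0.071/3)(0.038) = +0.28 V.

+0.28 V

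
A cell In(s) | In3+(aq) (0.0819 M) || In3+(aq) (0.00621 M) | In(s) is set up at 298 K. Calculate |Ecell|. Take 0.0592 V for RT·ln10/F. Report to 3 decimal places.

For a concentration cell E°cell = 0, since both electrodes use the same couple.
The compartment with the higher In3+(aq) concentration (0.0819 M) acts as the cathode; ions are reduced there and produced at the dilute (0.00621 M) anode.
With n = 3, Ecell = −(0.0592/3)·log([dilute]/[conc]) = −(0.0592/3)·log(0.00621/0.0819) = +0.022 V.

0.022 V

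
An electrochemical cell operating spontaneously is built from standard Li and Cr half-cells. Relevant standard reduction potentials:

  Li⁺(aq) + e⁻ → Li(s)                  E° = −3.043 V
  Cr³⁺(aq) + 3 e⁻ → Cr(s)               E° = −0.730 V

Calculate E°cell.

+2.313 V

The Cr³⁺/Cr couple has the higher E°, so Cr ion is reduced (cathode) and Li is oxidized (anode).
E°cell = E°(cathode) − E°(anode) = −0.730 − (−3.043) = +2.313 V.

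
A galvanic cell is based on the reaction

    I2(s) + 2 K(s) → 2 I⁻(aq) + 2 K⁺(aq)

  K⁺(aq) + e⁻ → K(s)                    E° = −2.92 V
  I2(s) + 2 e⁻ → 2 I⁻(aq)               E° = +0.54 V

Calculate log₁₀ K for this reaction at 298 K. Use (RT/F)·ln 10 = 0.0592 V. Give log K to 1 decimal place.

log K = 116.9

The I₂/I⁻ couple is reduced (cathode); E°cell = +0.54 − (−2.92) = +3.46 V with n = 2.
At equilibrium E = 0, so log K = nE°cell / 0.0592 = (2)(+3.46) / 0.0592 = 116.9.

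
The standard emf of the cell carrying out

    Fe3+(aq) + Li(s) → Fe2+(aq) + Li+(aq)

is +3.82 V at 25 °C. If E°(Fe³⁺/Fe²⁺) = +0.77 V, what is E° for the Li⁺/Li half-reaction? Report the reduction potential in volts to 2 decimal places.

In the reaction as written the Fe³⁺/Fe²⁺ couple is reduced (cathode) and Li⁺/Li is oxidized (anode), so E°cell = E°(Fe³⁺/Fe²⁺) − E°(Li⁺/Li).
E°(Li⁺/Li) = E°(cathode) − E°cell = +0.77 − (+3.82) = −3.05 V.

−3.05 V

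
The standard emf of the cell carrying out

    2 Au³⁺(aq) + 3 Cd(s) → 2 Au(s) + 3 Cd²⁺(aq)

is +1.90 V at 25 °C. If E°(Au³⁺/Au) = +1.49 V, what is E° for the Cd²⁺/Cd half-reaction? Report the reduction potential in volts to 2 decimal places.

−0.41 V

In the reaction as written the Au³⁺/Au couple is reduced (cathode) and Cd²⁺/Cd is oxidized (anode), so E°cell = E°(Au³⁺/Au) − E°(Cd²⁺/Cd).
E°(Cd²⁺/Cd) = E°(cathode) − E°cell = +1.49 − (+1.90) = −0.41 V.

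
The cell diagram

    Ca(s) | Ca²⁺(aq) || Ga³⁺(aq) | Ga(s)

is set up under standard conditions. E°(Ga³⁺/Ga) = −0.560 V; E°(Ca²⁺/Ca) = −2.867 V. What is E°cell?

By convention the left-hand electrode in cell notation is the anode (oxidation) and the right-hand electrode is the cathode (reduction).
E°cell = E°(right) − E°(left) = −0.560 − (−2.867) = +2.307 V.

+2.307 V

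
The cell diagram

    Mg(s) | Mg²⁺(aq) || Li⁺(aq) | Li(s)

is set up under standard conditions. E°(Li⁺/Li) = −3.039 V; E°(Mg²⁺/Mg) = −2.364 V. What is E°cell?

By convention the left-hand electrode in cell notation is the anode (oxidation) and the right-hand electrode is the cathode (reduction).
E°cell = E°(right) − E°(left) = −3.039 − (−2.364) = −0.675 V.
The negative sign shows that, as written, the cell would require an external voltage to drive the reaction.

−0.675 V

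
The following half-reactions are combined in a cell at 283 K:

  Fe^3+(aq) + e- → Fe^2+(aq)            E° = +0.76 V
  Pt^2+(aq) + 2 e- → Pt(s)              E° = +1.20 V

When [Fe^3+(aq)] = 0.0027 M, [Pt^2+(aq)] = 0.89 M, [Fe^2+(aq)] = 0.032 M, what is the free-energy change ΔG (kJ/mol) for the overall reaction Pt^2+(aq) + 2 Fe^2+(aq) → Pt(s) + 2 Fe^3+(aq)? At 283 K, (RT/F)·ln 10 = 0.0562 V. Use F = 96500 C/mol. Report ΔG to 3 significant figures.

E°cell = +1.20 − (+0.76) = +0.44 V; the balanced reaction transfers n = 2 electrons.
Here Q = [Fe^3+(aq)]^2 / ([Pt^2+(aq)]·[Fe^2+(aq)]^2) = 0.008 (log Q = −2.097), giving E = +0.44 − (0.0562/2)·(−2.097) = +0.4989 V.
Finally ΔG = −nFE = −(2)(96500 C/mol)(+0.4989 V) = −96.3 kJ/mol.

−96.3 kJ/mol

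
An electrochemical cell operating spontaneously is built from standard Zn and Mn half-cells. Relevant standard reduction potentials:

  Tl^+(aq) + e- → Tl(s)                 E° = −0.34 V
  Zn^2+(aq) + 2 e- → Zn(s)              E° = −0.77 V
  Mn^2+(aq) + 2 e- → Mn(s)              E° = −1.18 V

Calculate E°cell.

+0.41 V

Of the two couples in this cell, the one with the more positive reduction potential is reduced at the cathode: here that is Zn²⁺/Zn (−0.77 V); Mn²⁺/Mn (−1.18 V) is the anode.
E°cell = E°(cathode) − E°(anode) = −0.77 − (−1.18) = +0.41 V.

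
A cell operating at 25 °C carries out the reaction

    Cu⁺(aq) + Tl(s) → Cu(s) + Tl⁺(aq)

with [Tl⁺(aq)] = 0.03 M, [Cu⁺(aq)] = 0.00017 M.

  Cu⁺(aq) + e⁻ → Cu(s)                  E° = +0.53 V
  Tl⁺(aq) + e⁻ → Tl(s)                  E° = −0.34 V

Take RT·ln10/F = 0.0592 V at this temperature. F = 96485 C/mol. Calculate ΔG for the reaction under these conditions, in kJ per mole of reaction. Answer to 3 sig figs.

−71.1 kJ/mol

The standard cell potential is +0.53 − (−0.34) = +0.87 V, with n = 1 electron in the balanced equation.
Q = [Tl⁺(aq)] / [Cu⁺(aq)] = 176, so log Q = 2.247 and E = +0.87 − (0.0592/1)(2.247) = +0.7370 V.
Then ΔG = −nFE = −1 × 96485 × +0.7370 J/mol = −71.1 kJ/mol.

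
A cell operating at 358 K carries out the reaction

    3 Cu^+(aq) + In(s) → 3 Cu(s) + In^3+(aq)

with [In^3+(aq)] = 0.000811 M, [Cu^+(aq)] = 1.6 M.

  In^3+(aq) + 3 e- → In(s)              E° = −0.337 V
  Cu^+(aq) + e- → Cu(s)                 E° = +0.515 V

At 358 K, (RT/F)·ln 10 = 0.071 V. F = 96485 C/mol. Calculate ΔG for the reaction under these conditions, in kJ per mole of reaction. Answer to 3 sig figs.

−272 kJ/mol

The standard cell potential is +0.515 − (−0.337) = +0.852 V, with n = 3 electrons in the balanced equation.
Q = [In^3+(aq)] / [Cu^+(aq)]^3 = 0.000198, so log Q = −3.703 and E = +0.852 − (0.071/3)(−3.703) = +0.9396 V.
ΔG = −nFE = −(3)(96485)(+0.9396) J/mol = −272 kJ/mol.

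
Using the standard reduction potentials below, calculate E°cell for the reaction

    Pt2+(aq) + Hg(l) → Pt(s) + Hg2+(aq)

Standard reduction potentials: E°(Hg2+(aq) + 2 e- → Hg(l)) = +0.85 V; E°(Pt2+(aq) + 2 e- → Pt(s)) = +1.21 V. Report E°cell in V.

+0.36 V

Pt2+(aq) gains electrons, so the Pt²⁺/Pt couple is the cathode; the Hg²⁺/Hg couple is the anode.
E°cell = E°(cathode) − E°(anode) = +1.21 − (+0.85) = +0.36 V.
The positive value indicates the reaction is spontaneous as written.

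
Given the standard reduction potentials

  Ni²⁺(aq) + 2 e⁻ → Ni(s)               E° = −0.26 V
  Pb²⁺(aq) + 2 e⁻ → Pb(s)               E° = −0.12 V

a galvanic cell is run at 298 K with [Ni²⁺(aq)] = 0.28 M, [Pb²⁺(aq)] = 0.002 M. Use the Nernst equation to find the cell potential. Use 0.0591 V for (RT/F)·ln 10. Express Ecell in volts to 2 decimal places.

Pb²⁺/Pb is reduced (cathode, E° = −0.12 V) and Ni²⁺/Ni is oxidized (anode).
The standard potential is −0.12 − (−0.26) = +0.14 V and the balanced reaction transfers n = 2 electrons.
The balanced reaction is Pb²⁺(aq) + Ni(s) → Pb(s) + Ni²⁺(aq), so Q = [Ni²⁺(aq)] / [Pb²⁺(aq)] = 140 and log Q = 2.146.
E = E° − (0.0591/n)·log Q = +0.14 − (0.0591/2)(2.146) = +0.08 V.

+0.08 V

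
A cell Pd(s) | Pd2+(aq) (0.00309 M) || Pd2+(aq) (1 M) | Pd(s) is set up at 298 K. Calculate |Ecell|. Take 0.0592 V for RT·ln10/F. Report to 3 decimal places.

For a concentration cell E°cell = 0, since both electrodes use the same couple.
The compartment with the higher Pd2+(aq) concentration (1 M) acts as the cathode; ions are reduced there and produced at the dilute (0.00309 M) anode.
With n = 2, Ecell = −(0.0592/2)·log([dilute]/[conc]) = −(0.0592/2)·log(0.00309/1) = +0.074 V.

0.074 V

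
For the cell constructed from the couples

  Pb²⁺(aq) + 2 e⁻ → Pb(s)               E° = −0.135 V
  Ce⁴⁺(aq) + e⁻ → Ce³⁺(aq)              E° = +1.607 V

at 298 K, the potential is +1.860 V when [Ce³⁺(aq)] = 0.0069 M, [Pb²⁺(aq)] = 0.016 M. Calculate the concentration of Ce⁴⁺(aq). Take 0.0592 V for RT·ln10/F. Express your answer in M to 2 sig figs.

0.086 M

With Ce⁴⁺/Ce³⁺ at the cathode and Pb²⁺/Pb at the anode, E°cell = +1.607 − (−0.135) = +1.742 V (n = 2).
Since E = E° − (0.0592/n)·log Q, log Q = n(E° − E)/0.0592 = −3.986.
Balancing electrons gives 2 Ce⁴⁺(aq) + Pb(s) → 2 Ce³⁺(aq) + Pb²⁺(aq); thus Q = ([Ce³⁺(aq)]^2·[Pb²⁺(aq)]) / [Ce⁴⁺(aq)]^2.
Isolating [Ce⁴⁺(aq)] in Q = 10^{−3.986} yields log [Ce⁴⁺(aq)] = −1.066, i.e. 0.086 M.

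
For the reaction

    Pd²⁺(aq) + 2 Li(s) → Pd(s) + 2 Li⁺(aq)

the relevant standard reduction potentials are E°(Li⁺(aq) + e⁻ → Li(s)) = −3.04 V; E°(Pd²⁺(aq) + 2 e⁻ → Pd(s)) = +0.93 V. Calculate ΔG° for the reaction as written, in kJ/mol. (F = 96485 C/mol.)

In the reaction as written Pd²⁺(aq) is reduced, so the Pd²⁺/Pd couple is the cathode and Li⁺/Li is the anode.
E°cell = +0.93 − (−3.04) = +3.97 V; balancing electrons gives n = 2.
ΔG° = −nFE°cell = −(2)(96485)(+3.97) J/mol = −766 kJ/mol.

−766 kJ/mol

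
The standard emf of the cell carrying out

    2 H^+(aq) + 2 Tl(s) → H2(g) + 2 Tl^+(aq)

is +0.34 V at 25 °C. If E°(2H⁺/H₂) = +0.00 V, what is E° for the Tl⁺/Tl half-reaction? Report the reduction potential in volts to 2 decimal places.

In the reaction as written the 2H⁺/H₂ couple is reduced (cathode) and Tl⁺/Tl is oxidized (anode), so E°cell = E°(2H⁺/H₂) − E°(Tl⁺/Tl).
E°(Tl⁺/Tl) = E°(cathode) − E°cell = +0.00 − (+0.34) = −0.34 V.

−0.34 V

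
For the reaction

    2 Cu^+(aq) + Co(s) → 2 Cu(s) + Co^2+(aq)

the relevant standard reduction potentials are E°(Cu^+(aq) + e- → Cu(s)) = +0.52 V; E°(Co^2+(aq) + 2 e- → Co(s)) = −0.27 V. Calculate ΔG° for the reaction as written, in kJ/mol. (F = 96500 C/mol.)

In the reaction as written Cu^+(aq) is reduced, so the Cu⁺/Cu couple is the cathode and Co²⁺/Co is the anode.
E°cell = +0.52 − (−0.27) = +0.79 V; balancing electrons gives n = 2.
ΔG° = −nFE°cell = −(2)(96500)(+0.79) J/mol = −152 kJ/mol.

−152 kJ/mol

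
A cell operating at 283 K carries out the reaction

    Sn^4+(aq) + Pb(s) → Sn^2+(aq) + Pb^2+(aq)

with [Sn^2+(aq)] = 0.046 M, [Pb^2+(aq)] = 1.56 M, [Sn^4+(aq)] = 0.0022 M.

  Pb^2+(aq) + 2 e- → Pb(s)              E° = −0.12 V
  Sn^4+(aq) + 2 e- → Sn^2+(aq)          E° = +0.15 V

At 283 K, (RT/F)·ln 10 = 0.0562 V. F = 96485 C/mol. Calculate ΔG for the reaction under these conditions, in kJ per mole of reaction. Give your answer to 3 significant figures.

With Sn⁴⁺/Sn²⁺ reduced at the cathode, E°cell = +0.15 − (−0.12) = +0.27 V and n = 2.
Q = ([Sn^2+(aq)]·[Pb^2+(aq)]) / [Sn^4+(aq)] = 32.6, so log Q = 1.513 and E = +0.27 − (0.0562/2)(1.513) = +0.2275 V.
Then ΔG = −nFE = −2 × 96485 × +0.2275 J/mol = −43.9 kJ/mol.

−43.9 kJ/mol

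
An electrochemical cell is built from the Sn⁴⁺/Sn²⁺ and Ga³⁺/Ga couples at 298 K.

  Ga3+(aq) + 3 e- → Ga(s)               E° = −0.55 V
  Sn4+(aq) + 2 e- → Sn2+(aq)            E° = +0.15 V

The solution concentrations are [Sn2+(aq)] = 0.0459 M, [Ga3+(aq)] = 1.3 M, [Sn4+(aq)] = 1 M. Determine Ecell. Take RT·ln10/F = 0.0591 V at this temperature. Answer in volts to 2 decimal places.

+0.74 V

Sn⁴⁺/Sn²⁺ is reduced (cathode, E° = +0.15 V) and Ga³⁺/Ga is oxidized (anode).
The standard potential is +0.15 − (−0.55) = +0.70 V and the balanced reaction transfers n = 6 electrons.
For the overall reaction 3 Sn4+(aq) + 2 Ga(s) → 3 Sn2+(aq) + 2 Ga3+(aq), Q = ([Sn2+(aq)]^3·[Ga3+(aq)]^2) / [Sn4+(aq)]^3 = 0.000163, giving log Q = −3.787.
Applying E = E° − (RT ln10/nF)·log Q gives +0.70 − (0.0591/6)(−3.787) = +0.74 V.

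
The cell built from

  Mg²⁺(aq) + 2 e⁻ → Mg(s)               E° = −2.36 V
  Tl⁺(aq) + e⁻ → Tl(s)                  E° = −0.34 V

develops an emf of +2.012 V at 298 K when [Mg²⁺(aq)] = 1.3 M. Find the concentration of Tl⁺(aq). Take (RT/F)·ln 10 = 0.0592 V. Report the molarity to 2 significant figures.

0.84 M

With Tl⁺/Tl at the cathode and Mg²⁺/Mg at the anode, E°cell = −0.34 − (−2.36) = +2.02 V (n = 2).
Rearranging E = E° − (0.0592/n)·log Q gives log Q = 2(+2.02 − (+2.012))/0.0592 = 0.270.
Balancing electrons gives 2 Tl⁺(aq) + Mg(s) → 2 Tl(s) + Mg²⁺(aq); thus Q = [Mg²⁺(aq)] / [Tl⁺(aq)]^2.
Isolating [Tl⁺(aq)] in Q = 10^{0.270} yields log [Tl⁺(aq)] = −0.078, i.e. 0.84 M.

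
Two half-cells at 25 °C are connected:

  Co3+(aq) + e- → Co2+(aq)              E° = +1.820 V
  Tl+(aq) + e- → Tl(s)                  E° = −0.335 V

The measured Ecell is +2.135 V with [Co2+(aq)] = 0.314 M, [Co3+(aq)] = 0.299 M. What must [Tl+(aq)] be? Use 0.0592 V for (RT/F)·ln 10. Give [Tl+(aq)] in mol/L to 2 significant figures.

The Co³⁺/Co²⁺ couple has the larger reduction potential, so it is the cathode: E°cell = +1.820 − (−0.335) = +2.155 V and n = 1.
Rearranging E = E° − (0.0592/n)·log Q gives log Q = 1(+2.155 − (+2.135))/0.0592 = 0.338.
For Co3+(aq) + Tl(s) → Co2+(aq) + Tl+(aq), the reaction quotient is Q = ([Co2+(aq)]·[Tl+(aq)]) / [Co3+(aq)].
Isolating [Tl+(aq)] in Q = 10^{0.338} yields log [Tl+(aq)] = 0.317, i.e. 2.1 M.

2.1 M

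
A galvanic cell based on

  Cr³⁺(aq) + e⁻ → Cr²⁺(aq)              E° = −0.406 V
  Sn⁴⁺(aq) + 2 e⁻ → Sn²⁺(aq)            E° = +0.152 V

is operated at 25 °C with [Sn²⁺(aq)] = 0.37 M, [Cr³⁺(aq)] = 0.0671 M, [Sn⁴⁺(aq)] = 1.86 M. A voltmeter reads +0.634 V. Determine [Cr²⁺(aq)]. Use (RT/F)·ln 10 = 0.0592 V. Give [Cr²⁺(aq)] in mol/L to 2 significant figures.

0.58 M

The Sn⁴⁺/Sn²⁺ couple has the larger reduction potential, so it is the cathode: E°cell = +0.152 − (−0.406) = +0.558 V and n = 2.
Rearranging E = E° − (0.0592/n)·log Q gives log Q = 2(+0.558 − (+0.634))/0.0592 = −2.568.
The balanced reaction is Sn⁴⁺(aq) + 2 Cr²⁺(aq) → Sn²⁺(aq) + 2 Cr³⁺(aq), so Q = ([Sn²⁺(aq)]·[Cr³⁺(aq)]^2) / ([Sn⁴⁺(aq)]·[Cr²⁺(aq)]^2).
Isolating [Cr²⁺(aq)] in Q = 10^{−2.568} yields log [Cr²⁺(aq)] = −0.240, i.e. 0.58 M.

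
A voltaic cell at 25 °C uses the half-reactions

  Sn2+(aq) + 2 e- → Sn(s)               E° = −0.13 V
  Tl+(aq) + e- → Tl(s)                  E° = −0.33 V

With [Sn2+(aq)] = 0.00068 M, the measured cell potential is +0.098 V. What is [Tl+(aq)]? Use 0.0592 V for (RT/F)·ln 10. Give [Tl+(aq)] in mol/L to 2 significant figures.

1.4 M

Sn²⁺/Sn is the cathode (higher E°); E°cell = −0.13 − (−0.33) = +0.20 V with n = 2.
Rearranging E = E° − (0.0592/n)·log Q gives log Q = 2(+0.20 − (+0.098))/0.0592 = 3.446.
The balanced reaction is Sn2+(aq) + 2 Tl(s) → Sn(s) + 2 Tl+(aq), so Q = [Tl+(aq)]^2 / [Sn2+(aq)].
Isolating [Tl+(aq)] in Q = 10^{3.446} yields log [Tl+(aq)] = 0.139, i.e. 1.4 M.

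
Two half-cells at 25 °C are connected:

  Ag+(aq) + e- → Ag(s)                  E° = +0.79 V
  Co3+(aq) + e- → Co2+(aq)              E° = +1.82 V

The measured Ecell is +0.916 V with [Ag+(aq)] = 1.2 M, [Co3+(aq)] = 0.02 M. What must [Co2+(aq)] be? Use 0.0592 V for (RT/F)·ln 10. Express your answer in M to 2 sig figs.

1.4 M

The Co³⁺/Co²⁺ couple has the larger reduction potential, so it is the cathode: E°cell = +1.82 − (+0.79) = +1.03 V and n = 1.
Rearranging E = E° − (0.0592/n)·log Q gives log Q = 1(+1.03 − (+0.916))/0.0592 = 1.926.
For Co3+(aq) + Ag(s) → Co2+(aq) + Ag+(aq), the reaction quotient is Q = ([Co2+(aq)]·[Ag+(aq)]) / [Co3+(aq)].
Solving for the unknown gives log [Co2+(aq)] = 0.148, so [Co2+(aq)] ≈ 1.4 M.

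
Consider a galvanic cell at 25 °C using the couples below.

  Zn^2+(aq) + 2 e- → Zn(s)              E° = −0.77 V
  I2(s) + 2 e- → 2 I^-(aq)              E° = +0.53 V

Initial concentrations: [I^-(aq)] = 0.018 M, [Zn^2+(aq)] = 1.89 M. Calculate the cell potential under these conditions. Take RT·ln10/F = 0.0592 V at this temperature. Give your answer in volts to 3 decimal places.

The I₂/I⁻ couple has the more positive E°, so it is the cathode; Zn²⁺/Zn is the anode.
E°cell = E°cat − E°an = +0.53 − (−0.77) = +1.30 V; n = 2.
For the overall reaction I2(s) + Zn(s) → 2 I^-(aq) + Zn^2+(aq), Q = [I^-(aq)]^2·[Zn^2+(aq)] = 0.000612, giving log Q = −3.213.
Applying E = E° − (RT ln10/nF)·log Q gives +1.30 − (0.0592/2)(−3.213) = +1.395 V.

+1.395 V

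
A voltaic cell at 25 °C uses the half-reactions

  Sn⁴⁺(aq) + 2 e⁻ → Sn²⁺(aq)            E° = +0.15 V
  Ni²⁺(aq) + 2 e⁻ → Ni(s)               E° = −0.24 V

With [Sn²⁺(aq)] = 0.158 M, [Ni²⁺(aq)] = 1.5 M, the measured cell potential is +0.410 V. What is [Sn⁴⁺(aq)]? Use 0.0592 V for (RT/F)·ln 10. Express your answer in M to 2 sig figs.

Sn⁴⁺/Sn²⁺ is the cathode (higher E°); E°cell = +0.15 − (−0.24) = +0.39 V with n = 2.
Since E = E° − (0.0592/n)·log Q, log Q = n(E° − E)/0.0592 = −0.676.
Balancing electrons gives Sn⁴⁺(aq) + Ni(s) → Sn²⁺(aq) + Ni²⁺(aq); thus Q = ([Sn²⁺(aq)]·[Ni²⁺(aq)]) / [Sn⁴⁺(aq)].
Substituting the known concentrations and solving, log [Sn⁴⁺(aq)] = 0.051 and [Sn⁴⁺(aq)] = 1.1 M.

1.1 M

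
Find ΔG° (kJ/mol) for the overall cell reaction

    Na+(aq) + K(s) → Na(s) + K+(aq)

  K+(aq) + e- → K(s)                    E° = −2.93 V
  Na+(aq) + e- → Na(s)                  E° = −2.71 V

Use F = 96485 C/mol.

In the reaction as written Na+(aq) is reduced, so the Na⁺/Na couple is the cathode and K⁺/K is the anode.
E°cell = −2.71 − (−2.93) = +0.22 V; balancing electrons gives n = 1.
ΔG° = −nFE°cell = −(1)(96485)(+0.22) J/mol = −21.2 kJ/mol.

−21.2 kJ/mol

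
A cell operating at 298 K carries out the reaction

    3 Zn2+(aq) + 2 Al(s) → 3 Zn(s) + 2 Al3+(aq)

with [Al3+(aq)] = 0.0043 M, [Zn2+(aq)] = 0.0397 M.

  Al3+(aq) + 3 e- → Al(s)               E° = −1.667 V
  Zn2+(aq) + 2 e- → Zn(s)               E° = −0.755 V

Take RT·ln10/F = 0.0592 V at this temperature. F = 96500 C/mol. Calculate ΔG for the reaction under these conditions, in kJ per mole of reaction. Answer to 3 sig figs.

The standard cell potential is −0.755 − (−1.667) = +0.912 V, with n = 6 electrons in the balanced equation.
Q = [Al3+(aq)]^2 / [Zn2+(aq)]^3 = 0.296, so log Q = −0.529 and E = +0.912 − (0.0592/6)(−0.529) = +0.9172 V.
Finally ΔG = −nFE = −(6)(96500 C/mol)(+0.9172 V) = −531 kJ/mol.

−531 kJ/mol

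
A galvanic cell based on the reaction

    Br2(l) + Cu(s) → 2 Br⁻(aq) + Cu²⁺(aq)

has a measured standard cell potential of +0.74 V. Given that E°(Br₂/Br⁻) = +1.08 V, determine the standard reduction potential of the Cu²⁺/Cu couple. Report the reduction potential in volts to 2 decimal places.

+0.34 V

In the reaction as written the Br₂/Br⁻ couple is reduced (cathode) and Cu²⁺/Cu is oxidized (anode), so E°cell = E°(Br₂/Br⁻) − E°(Cu²⁺/Cu).
E°(Cu²⁺/Cu) = E°(cathode) − E°cell = +1.08 − (+0.74) = +0.34 V.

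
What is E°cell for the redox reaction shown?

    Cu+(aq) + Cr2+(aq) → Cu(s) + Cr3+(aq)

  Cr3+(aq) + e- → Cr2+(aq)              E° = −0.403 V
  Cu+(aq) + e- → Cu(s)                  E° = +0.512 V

In the reaction as written, Cu+(aq) is reduced (cathode) and Cr3+(aq) is produced by oxidation at the anode.
E°cell = E°(cathode) − E°(anode) = +0.512 − (−0.403) = +0.915 V.
The positive value indicates the reaction is spontaneous as written.

+0.915 V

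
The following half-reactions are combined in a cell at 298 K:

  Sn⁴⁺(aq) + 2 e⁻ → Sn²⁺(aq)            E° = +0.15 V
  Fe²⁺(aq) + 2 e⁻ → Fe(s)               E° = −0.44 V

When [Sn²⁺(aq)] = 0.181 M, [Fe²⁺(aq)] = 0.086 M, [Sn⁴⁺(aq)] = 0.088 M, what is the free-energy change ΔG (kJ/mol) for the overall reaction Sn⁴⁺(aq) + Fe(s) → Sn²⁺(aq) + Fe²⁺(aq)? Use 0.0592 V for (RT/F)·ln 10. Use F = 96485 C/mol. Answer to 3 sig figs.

The standard cell potential is +0.15 − (−0.44) = +0.59 V, with n = 2 electrons in the balanced equation.
Q = ([Sn²⁺(aq)]·[Fe²⁺(aq)]) / [Sn⁴⁺(aq)] = 0.177, so log Q = −0.752 and E = +0.59 − (0.0592/2)(−0.752) = +0.6123 V.
ΔG = −nFE = −(2)(96485)(+0.6123) J/mol = −118 kJ/mol.

−118 kJ/mol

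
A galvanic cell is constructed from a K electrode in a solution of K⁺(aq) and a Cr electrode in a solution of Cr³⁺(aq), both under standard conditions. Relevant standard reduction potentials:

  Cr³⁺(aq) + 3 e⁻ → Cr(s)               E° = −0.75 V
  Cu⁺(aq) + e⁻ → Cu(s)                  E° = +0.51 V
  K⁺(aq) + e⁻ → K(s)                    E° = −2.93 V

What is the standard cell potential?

+2.18 V

Of the two couples in this cell, the one with the more positive reduction potential is reduced at the cathode: here that is Cr³⁺/Cr (−0.75 V); K⁺/K (−2.93 V) is the anode.
E°cell = E°(cathode) − E°(anode) = −0.75 − (−2.93) = +2.18 V.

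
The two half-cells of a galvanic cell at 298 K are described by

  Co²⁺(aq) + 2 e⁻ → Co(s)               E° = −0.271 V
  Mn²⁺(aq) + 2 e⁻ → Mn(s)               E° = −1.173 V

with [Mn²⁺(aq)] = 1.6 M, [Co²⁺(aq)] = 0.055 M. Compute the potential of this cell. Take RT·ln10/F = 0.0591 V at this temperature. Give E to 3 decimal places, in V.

The Co²⁺/Co couple has the more positive E°, so it is the cathode; Mn²⁺/Mn is the anode.
E°cell = −0.271 − (−1.173) = +0.902 V, with n = 2 electrons transferred.
For the overall reaction Co²⁺(aq) + Mn(s) → Co(s) + Mn²⁺(aq), Q = [Mn²⁺(aq)] / [Co²⁺(aq)] = 29.1, giving log Q = 1.464.
By the Nernst equation, E = +0.902 − (0.0591/2)·(1.464) = +0.859 V.

+0.859 V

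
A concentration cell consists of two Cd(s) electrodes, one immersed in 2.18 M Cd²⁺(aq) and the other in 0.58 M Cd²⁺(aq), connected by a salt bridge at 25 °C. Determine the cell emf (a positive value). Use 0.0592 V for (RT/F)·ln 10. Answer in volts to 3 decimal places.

0.017 V

For a concentration cell E°cell = 0, since both electrodes use the same couple.
The compartment with the higher Cd²⁺(aq) concentration (2.18 M) acts as the cathode; ions are reduced there and produced at the dilute (0.58 M) anode.
With n = 2, Ecell = −(0.0592/2)·log([dilute]/[conc]) = −(0.0592/2)·log(0.58/2.18) = +0.017 V.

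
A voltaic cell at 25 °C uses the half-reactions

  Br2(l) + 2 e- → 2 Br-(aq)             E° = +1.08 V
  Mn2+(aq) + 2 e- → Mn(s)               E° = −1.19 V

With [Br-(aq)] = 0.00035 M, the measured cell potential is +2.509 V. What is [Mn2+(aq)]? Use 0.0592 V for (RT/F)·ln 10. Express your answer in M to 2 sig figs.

0.069 M

The Br₂/Br⁻ couple has the larger reduction potential, so it is the cathode: E°cell = +1.08 − (−1.19) = +2.27 V and n = 2.
Since E = E° − (0.0592/n)·log Q, log Q = n(E° − E)/0.0592 = −8.074.
Balancing electrons gives Br2(l) + Mn(s) → 2 Br-(aq) + Mn2+(aq); thus Q = [Br-(aq)]^2·[Mn2+(aq)].
Substituting the known concentrations and solving, log [Mn2+(aq)] = −1.162 and [Mn2+(aq)] = 0.069 M.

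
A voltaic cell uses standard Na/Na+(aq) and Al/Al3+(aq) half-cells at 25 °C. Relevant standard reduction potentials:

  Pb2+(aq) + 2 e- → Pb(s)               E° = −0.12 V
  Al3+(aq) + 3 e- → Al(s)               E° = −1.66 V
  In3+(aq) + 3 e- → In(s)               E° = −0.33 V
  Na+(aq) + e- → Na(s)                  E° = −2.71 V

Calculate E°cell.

+1.05 V

The Al³⁺/Al couple has the higher E°, so Al ion is reduced (cathode) and Na is oxidized (anode).
E°cell = E°(cathode) − E°(anode) = −1.66 − (−2.71) = +1.05 V.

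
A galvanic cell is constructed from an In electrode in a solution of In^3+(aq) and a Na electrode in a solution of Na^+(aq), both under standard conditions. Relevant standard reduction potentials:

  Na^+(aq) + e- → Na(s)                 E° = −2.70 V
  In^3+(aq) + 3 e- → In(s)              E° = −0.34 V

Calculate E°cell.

Of the two couples in this cell, the one with the more positive reduction potential is reduced at the cathode: here that is In³⁺/In (−0.34 V); Na⁺/Na (−2.70 V) is the anode.
E°cell = E°(cathode) − E°(anode) = −0.34 − (−2.70) = +2.36 V.

+2.36 V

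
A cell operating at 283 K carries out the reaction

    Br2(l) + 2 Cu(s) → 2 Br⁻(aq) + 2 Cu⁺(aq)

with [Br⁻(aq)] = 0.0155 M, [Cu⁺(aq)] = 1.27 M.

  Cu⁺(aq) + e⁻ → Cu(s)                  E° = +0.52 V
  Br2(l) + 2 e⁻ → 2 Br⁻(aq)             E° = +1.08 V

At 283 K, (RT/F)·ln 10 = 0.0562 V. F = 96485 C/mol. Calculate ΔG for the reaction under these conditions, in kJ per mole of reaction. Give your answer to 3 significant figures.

The standard cell potential is +1.08 − (+0.52) = +0.56 V, with n = 2 electrons in the balanced equation.
Here Q = [Br⁻(aq)]^2·[Cu⁺(aq)]^2 = 0.000387 (log Q = −3.412), giving E = +0.56 − (0.0562/2)·(−3.412) = +0.6559 V.
ΔG = −nFE = −(2)(96485)(+0.6559) J/mol = −127 kJ/mol.

−127 kJ/mol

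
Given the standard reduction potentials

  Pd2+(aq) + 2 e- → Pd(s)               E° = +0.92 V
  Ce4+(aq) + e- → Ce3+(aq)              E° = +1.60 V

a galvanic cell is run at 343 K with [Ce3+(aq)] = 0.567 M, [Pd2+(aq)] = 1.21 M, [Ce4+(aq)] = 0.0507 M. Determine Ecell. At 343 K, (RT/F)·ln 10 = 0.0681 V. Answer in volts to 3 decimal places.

+0.606 V

Since E°(Ce⁴⁺/Ce³⁺) > E°(Pd²⁺/Pd), Ce⁴⁺/Ce³⁺ serves as the cathode.
E°cell = E°cat − E°an = +1.60 − (+0.92) = +0.68 V; n = 2.
Balancing gives 2 Ce4+(aq) + Pd(s) → 2 Ce3+(aq) + Pd2+(aq); hence Q = ([Ce3+(aq)]^2·[Pd2+(aq)]) / [Ce4+(aq)]^2 = 151 (log Q = 2.180).
Applying E = E° − (RT ln10/nF)·log Q gives +0.68 − (0.0681/2)(2.180) = +0.606 V.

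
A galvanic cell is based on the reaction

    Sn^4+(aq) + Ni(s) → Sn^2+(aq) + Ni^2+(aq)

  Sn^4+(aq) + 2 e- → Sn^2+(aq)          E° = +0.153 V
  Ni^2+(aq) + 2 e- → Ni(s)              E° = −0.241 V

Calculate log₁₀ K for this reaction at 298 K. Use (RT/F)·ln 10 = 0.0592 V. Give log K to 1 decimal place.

The Sn⁴⁺/Sn²⁺ couple is reduced (cathode); E°cell = +0.153 − (−0.241) = +0.394 V with n = 2.
At equilibrium E = 0, so log K = nE°cell / 0.0592 = (2)(+0.394) / 0.0592 = 13.3.

log K = 13.3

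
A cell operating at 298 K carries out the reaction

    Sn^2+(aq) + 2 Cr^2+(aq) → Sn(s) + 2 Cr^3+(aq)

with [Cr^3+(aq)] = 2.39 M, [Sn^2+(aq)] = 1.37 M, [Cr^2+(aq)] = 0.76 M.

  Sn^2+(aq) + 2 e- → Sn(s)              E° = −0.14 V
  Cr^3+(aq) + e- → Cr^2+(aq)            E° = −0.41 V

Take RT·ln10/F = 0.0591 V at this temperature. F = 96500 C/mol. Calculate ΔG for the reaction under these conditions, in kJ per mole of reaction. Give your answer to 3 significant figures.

−47.2 kJ/mol

E°cell = −0.14 − (−0.41) = +0.27 V; the balanced reaction transfers n = 2 electrons.
The reaction quotient is [Cr^3+(aq)]^2 / ([Sn^2+(aq)]·[Cr^2+(aq)]^2) = 7.22; by Nernst, E = +0.27 − (0.0591/2)(0.858) = +0.2446 V.
ΔG = −nFE = −(2)(96500)(+0.2446) J/mol = −47.2 kJ/mol.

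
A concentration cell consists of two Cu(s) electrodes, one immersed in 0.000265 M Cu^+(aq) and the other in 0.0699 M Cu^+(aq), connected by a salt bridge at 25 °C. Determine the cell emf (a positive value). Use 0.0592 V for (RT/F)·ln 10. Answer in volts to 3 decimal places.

0.143 V

For a concentration cell E°cell = 0, since both electrodes use the same couple.
The compartment with the higher Cu^+(aq) concentration (0.0699 M) acts as the cathode; ions are reduced there and produced at the dilute (0.000265 M) anode.
With n = 1, Ecell = −(0.0592/1)·log([dilute]/[conc]) = −(0.0592/1)·log(0.000265/0.0699) = +0.143 V.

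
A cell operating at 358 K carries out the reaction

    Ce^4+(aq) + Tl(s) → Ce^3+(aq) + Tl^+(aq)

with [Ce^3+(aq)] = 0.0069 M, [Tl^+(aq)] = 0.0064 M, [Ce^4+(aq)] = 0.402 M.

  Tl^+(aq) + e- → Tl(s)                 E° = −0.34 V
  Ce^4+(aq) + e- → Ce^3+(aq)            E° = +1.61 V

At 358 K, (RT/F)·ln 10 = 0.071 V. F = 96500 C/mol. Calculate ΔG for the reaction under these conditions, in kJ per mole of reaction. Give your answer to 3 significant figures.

−215 kJ/mol

E°cell = +1.61 − (−0.34) = +1.95 V; the balanced reaction transfers n = 1 electron.
Q = ([Ce^3+(aq)]·[Tl^+(aq)]) / [Ce^4+(aq)] = 0.00011, so log Q = −3.959 and E = +1.95 − (0.071/1)(−3.959) = +2.2311 V.
Finally ΔG = −nFE = −(1)(96500 C/mol)(+2.2311 V) = −215 kJ/mol.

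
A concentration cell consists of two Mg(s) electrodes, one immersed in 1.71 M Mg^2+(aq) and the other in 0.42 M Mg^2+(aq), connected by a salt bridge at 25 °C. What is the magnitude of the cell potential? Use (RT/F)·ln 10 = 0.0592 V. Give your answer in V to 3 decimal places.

For a concentration cell E°cell = 0, since both electrodes use the same couple.
The compartment with the higher Mg^2+(aq) concentration (1.71 M) acts as the cathode; ions are reduced there and produced at the dilute (0.42 M) anode.
With n = 2, Ecell = −(0.0592/2)·log([dilute]/[conc]) = −(0.0592/2)·log(0.42/1.71) = +0.018 V.

0.018 V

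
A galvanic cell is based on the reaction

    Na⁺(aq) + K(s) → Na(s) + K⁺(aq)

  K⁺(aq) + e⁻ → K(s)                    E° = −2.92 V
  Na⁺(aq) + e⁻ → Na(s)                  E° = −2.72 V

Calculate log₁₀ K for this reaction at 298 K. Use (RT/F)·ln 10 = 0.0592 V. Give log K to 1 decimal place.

The Na⁺/Na couple is reduced (cathode); E°cell = −2.72 − (−2.92) = +0.20 V with n = 1.
At equilibrium E = 0, so log K = nE°cell / 0.0592 = (1)(+0.20) / 0.0592 = 3.4.

log K = 3.4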